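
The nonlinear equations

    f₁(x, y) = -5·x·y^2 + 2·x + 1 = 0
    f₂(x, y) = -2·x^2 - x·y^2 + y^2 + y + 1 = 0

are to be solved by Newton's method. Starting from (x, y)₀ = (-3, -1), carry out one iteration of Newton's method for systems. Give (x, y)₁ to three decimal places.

(-1.604, -0.806)

At (-3, -1): F = (10.000, -14.000).
Jacobian J = [[-5·y^2 + 2, -10·x·y], [-4·x - y^2, -2·x·y + 2·y + 1]].
At the point, J = [[-3.000, -30.000], [11.000, -7.000]] (det J = 351.000).
Solving J·Δ = −F gives Δ = (1.396, 0.194).
Then the next iterate is (x, y)₁ = (-1.604, -0.806).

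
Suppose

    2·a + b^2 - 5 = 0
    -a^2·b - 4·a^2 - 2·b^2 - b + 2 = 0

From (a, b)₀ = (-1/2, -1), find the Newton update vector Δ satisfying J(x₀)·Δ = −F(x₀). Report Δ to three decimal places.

(1.152, -1.348)

At (-1/2, -1): F = (-5.000, 0.250).
Jacobian J = [[2, 2·b], [-2·a·b - 8·a, -a^2 - 4·b - 1]].
At the point, J = [[2.000, -2.000], [3.000, 2.750]] (det J = 11.500).
Solving J·Δ = −F gives Δ = (1.152, -1.348).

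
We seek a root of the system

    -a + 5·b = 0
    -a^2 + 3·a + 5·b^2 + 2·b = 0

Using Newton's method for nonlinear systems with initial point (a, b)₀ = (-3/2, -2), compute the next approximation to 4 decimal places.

At (-3/2, -2): F = (-8.5000, 9.2500).
Jacobian J = [[-1, 5], [-2·a + 3, 10·b + 2]].
At the point, J = [[-1.0000, 5.0000], [6.0000, -18.0000]] (det J = -12.0000).
Solving J·Δ = −F gives Δ = (8.8958, 3.4792).
Then the next iterate is (a, b)₁ = (7.3958, 1.4792).

(7.3958, 1.4792)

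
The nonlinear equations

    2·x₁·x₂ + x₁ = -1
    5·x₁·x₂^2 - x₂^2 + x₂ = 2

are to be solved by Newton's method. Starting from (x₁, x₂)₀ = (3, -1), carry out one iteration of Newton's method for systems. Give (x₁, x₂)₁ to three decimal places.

(-1.000, -1.333)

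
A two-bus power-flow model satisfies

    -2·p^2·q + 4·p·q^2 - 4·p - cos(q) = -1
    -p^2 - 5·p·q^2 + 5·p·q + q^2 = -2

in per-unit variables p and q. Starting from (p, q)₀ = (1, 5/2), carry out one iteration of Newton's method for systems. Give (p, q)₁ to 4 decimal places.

(1.2405, 1.4006)

At (1, 5/2): F = (17.801144, -11.5000).
Jacobian J = [[-4·p·q + 4·q^2 - 4, -2·p^2 + 8·p·q + sin(q)], [-2·p - 5·q^2 + 5·q, -10·p·q + 5·p + 2·q]].
At the point, J = [[11.0000, 18.598472], [-20.7500, -15.0000]] (det J = 220.918297).
Solving J·Δ = −F gives Δ = (0.2405, -1.0994).
Then the next iterate is (p, q)₁ = (1.2405, 1.4006).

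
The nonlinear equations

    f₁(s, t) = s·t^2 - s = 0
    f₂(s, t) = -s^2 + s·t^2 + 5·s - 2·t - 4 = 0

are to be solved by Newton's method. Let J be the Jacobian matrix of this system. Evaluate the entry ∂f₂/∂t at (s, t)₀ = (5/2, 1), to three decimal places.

3.000

∂f₂/∂t = 2·s·t - 2.
At (5/2, 1) this is 3.000.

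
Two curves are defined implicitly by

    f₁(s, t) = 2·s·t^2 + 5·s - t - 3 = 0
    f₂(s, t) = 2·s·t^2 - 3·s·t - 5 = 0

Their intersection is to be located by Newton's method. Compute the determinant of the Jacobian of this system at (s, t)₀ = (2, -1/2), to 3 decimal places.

-45.000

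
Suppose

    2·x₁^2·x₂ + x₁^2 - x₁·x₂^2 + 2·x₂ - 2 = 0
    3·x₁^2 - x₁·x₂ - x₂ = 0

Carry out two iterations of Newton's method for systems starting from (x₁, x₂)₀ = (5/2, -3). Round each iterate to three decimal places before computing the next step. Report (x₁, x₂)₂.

(0.138, -2.061)

At (5/2, -3): F = (-61.750, 29.250).
Jacobian J = [[4·x₁·x₂ + 2·x₁ - x₂^2, 2·x₁^2 - 2·x₁·x₂ + 2], [6·x₁ - x₂, -x₁ - 1]].
At the point, J = [[-34.000, 29.500], [18.000, -3.500]] (det J = -412.000).
Solving J·Δ = −F gives Δ = (-1.570, 0.284).
Then the next iterate is (x₁, x₂)₁ = (0.930, -2.716).
Round to (0.930, -2.716) and repeat: F = (-18.12553, 7.83658), J = [[-15.62018, 8.78156], [8.296, -1.930]].
Δ = (-0.792, 0.655), so (x₁, x₂)₂ = (0.138, -2.061).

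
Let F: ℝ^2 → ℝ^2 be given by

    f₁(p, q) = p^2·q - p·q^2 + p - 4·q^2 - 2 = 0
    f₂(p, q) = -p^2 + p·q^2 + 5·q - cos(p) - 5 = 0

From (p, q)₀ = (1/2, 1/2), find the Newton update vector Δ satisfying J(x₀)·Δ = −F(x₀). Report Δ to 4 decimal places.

(5.0019, 0.8829)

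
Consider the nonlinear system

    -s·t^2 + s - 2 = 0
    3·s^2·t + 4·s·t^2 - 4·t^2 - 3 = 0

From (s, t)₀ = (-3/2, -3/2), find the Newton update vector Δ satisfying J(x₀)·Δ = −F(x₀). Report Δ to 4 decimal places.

At (-3/2, -3/2): F = (-0.1250, -35.6250).
Jacobian J = [[-t^2 + 1, -2·s·t], [6·s·t + 4·t^2, 3·s^2 + 8·s·t - 8·t]].
At the point, J = [[-1.2500, -4.5000], [22.5000, 36.7500]] (det J = 55.3125).
Solving J·Δ = −F gives Δ = (2.9814, -0.8559).

(2.9814, -0.8559)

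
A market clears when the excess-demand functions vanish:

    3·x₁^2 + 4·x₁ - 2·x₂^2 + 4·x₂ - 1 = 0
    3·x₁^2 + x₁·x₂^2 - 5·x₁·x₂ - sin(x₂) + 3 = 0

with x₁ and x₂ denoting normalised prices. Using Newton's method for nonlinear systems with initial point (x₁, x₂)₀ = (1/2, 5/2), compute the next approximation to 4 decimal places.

(0.4682, 2.3379)

At (1/2, 5/2): F = (-0.7500, 0.026528).
Jacobian J = [[6·x₁ + 4, -4·x₂ + 4], [6·x₁ + x₂^2 - 5·x₂, 2·x₁·x₂ - 5·x₁ - cos(x₂)]].
At the point, J = [[7.0000, -6.0000], [-3.2500, 0.801144]] (det J = -13.891995).
Solving J·Δ = −F gives Δ = (-0.0318, -0.1621).
Then the next iterate is (x₁, x₂)₁ = (0.4682, 2.3379).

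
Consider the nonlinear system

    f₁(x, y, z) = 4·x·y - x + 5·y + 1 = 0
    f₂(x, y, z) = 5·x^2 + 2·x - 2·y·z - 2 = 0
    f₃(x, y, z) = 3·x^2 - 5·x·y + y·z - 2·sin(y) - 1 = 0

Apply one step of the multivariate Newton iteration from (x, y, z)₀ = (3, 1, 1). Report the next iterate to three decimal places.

(1.492, 0.384, 0.991)

At (3, 1, 1): F = (15.000, 47.000, 10.31706).
Jacobian J = [[4·y - 1, 4·x + 5, 0], [10·x + 2, -2·z, -2·y], [6·x - 5·y, -5·x + z - 2·cos(y), y]].
At the point, J = [[3.000, 17.000, 0.000], [32.000, -2.000, -2.000], [13.000, -15.08060, 1.000]] (det J = -1082.48363).
Solving J·Δ = −F gives Δ = (-1.508, -0.616, -0.009).
Then the next iterate is (x, y, z)₁ = (1.492, 0.384, 0.991).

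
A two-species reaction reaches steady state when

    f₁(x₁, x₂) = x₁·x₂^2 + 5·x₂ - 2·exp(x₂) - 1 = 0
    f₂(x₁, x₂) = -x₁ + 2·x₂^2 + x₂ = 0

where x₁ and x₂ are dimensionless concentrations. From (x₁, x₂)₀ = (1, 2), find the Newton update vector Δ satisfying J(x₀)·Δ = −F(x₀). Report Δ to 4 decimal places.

(-1.1912, -1.1324)

At (1, 2): F = (-1.778112, 9.0000).
Jacobian J = [[x₂^2, 2·x₁·x₂ - 2·exp(x₂) + 5], [-1, 4·x₂ + 1]].
At the point, J = [[4.0000, -5.778112], [-1.0000, 9.0000]] (det J = 30.221888).
Solving J·Δ = −F gives Δ = (-1.1912, -1.1324).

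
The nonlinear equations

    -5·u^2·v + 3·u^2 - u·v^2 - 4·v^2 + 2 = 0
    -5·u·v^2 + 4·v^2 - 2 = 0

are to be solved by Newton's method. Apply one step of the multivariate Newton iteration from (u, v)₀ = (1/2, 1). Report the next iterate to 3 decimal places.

(0.266, 0.776)

At (1/2, 1): F = (-3.000, -0.500).
Jacobian J = [[-10·u·v + 6·u - v^2, -5·u^2 - 2·u·v - 8·v], [-5·v^2, -10·u·v + 8·v]].
At the point, J = [[-3.000, -10.250], [-5.000, 3.000]] (det J = -60.250).
Solving J·Δ = −F gives Δ = (-0.234, -0.224).
Then the next iterate is (u, v)₁ = (0.266, 0.776).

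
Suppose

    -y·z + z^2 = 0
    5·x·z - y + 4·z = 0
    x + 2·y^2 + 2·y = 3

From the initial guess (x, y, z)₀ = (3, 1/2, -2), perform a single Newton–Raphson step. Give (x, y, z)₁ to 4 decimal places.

(1.2986, 0.5504, -0.8665)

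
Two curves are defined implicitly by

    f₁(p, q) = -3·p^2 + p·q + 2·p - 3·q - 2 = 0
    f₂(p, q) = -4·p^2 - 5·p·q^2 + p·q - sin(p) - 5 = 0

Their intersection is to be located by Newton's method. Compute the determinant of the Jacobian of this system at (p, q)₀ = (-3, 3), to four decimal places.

J = [[-6·p + q + 2, p - 3], [-8·p - 5·q^2 + q - cos(p), -10·p·q + p]].
At the point, J = [[23.0000, -6.0000], [-17.010008, 87.0000]].
det J = 1898.9400.

1898.9400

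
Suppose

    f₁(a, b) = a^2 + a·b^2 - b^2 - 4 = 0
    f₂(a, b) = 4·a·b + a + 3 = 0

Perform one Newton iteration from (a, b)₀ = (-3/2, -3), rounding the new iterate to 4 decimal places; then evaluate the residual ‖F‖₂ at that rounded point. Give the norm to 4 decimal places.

9.9884

At (-3/2, -3): F = (-24.2500, 19.5000).
Jacobian J = [[2·a + b^2, 2·a·b - 2·b], [4·b + 1, 4·a]].
At the point, J = [[6.0000, 15.0000], [-11.0000, -6.0000]] (det J = 129.0000).
Solving J·Δ = −F gives Δ = (1.1395, 1.1609).
Then the next iterate is (a, b)₁ = (-0.3605, -1.8391).
Re-evaluating at (-0.3605, -1.8391): F = (-8.471644, 5.291482), so ‖F‖₂ = 9.9884.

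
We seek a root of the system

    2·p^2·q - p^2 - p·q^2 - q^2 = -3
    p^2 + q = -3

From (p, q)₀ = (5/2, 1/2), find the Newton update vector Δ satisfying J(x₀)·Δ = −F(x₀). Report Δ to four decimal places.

(-1.8923, -0.2887)

At (5/2, 1/2): F = (2.1250, 9.7500).
Jacobian J = [[4·p·q - 2·p - q^2, 2·p^2 - 2·p·q - 2·q], [2·p, 1]].
At the point, J = [[-0.2500, 9.0000], [5.0000, 1.0000]] (det J = -45.2500).
Solving J·Δ = −F gives Δ = (-1.8923, -0.2887).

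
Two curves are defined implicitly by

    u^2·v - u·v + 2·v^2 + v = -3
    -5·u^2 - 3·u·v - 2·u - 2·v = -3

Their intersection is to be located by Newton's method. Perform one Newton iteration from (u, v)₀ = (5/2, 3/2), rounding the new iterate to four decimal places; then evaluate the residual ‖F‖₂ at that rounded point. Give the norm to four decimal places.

12.5027

At (5/2, 3/2): F = (14.6250, -47.5000).
Jacobian J = [[2·u·v - v, u^2 - u + 4·v + 1], [-10·u - 3·v - 2, -3·u - 2]].
At the point, J = [[6.0000, 10.7500], [-31.5000, -9.5000]] (det J = 281.6250).
Solving J·Δ = −F gives Δ = (-1.3198, -0.6238).
Then the next iterate is (u, v)₁ = (1.1802, 0.8762).
Re-evaluating at (1.1802, 0.8762): F = (5.597996, -11.179434), so ‖F‖₂ = 12.5027.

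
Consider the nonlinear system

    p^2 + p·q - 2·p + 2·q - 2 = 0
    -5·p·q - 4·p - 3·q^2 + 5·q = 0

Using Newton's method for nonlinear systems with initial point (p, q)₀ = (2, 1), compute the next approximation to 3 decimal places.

(-12.000, 11.000)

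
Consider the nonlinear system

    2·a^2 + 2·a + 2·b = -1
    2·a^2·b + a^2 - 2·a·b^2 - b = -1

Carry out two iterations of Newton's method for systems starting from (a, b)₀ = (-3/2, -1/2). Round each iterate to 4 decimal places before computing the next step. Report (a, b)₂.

(-3.4489, -5.7018)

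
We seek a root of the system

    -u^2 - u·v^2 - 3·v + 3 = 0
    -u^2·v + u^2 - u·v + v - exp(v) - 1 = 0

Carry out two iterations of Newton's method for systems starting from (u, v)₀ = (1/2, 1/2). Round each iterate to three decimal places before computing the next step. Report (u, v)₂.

At (1/2, 1/2): F = (1.125, -2.27372).
Jacobian J = [[-2·u - v^2, -2·u·v - 3], [-2·u·v + 2·u - v, -u^2 - u - exp(v) + 1]].
At the point, J = [[-1.250, -3.500], [0.000, -1.39872]] (det J = 1.74840).
Solving J·Δ = −F gives Δ = (5.452, -1.626).
Then the next iterate is (u, v)₁ = (5.952, -1.126).
Round to (5.952, -1.126) and repeat: F = (-36.59470, 79.56795), J = [[-13.17188, 10.40390], [26.43390, -40.70263]].
Δ = (-2.534, 0.309), so (u, v)₂ = (3.418, -0.817).

(3.418, -0.817)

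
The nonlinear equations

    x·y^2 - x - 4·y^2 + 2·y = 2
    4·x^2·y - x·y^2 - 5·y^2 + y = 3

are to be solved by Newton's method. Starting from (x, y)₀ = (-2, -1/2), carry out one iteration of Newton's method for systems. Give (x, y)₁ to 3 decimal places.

At (-2, -1/2): F = (-2.500, -12.250).
Jacobian J = [[y^2 - 1, 2·x·y - 8·y + 2], [8·x·y - y^2, 4·x^2 - 2·x·y - 10·y + 1]].
At the point, J = [[-0.750, 8.000], [7.750, 20.000]] (det J = -77.000).
Solving J·Δ = −F gives Δ = (0.623, 0.371).
Then the next iterate is (x, y)₁ = (-1.377, -0.129).

(-1.377, -0.129)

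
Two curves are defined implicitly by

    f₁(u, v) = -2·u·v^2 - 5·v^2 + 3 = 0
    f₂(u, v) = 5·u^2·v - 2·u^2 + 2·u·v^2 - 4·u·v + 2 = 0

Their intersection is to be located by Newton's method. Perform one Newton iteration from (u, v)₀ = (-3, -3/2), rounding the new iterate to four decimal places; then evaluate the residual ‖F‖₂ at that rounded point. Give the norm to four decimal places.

25.7903

At (-3, -3/2): F = (5.2500, -115.0000).
Jacobian J = [[-2·v^2, -4·u·v - 10·v], [10·u·v - 4·u + 2·v^2 - 4·v, 5·u^2 + 4·u·v - 4·u]].
At the point, J = [[-4.5000, -3.0000], [67.5000, 75.0000]] (det J = -135.0000).
Solving J·Δ = −F gives Δ = (0.3611, 1.2083).
Then the next iterate is (u, v)₁ = (-2.6389, -0.2917).
Re-evaluating at (-2.6389, -0.2917): F = (3.023638, -25.612429), so ‖F‖₂ = 25.7903.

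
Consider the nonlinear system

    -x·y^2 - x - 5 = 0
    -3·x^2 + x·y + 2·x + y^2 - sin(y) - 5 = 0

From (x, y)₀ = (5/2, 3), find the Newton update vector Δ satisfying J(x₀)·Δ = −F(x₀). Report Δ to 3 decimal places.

At (5/2, 3): F = (-30.000, -2.39112).
Jacobian J = [[-y^2 - 1, -2·x·y], [-6·x + y + 2, x + 2·y - cos(y)]].
At the point, J = [[-10.000, -15.000], [-10.000, 9.48999]] (det J = -244.89992).
Solving J·Δ = −F gives Δ = (-1.309, -1.127).

(-1.309, -1.127)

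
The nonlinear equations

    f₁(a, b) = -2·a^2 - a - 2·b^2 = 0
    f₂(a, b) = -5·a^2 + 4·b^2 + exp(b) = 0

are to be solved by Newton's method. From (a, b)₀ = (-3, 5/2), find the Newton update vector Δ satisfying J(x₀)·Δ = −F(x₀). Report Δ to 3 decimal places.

At (-3, 5/2): F = (-27.500, -7.81751).
Jacobian J = [[-4·a - 1, -4·b], [-10·a, 8·b + exp(b)]].
At the point, J = [[11.000, -10.000], [30.000, 32.18249]] (det J = 654.00743).
Solving J·Δ = −F gives Δ = (1.473, -1.130).

(1.473, -1.130)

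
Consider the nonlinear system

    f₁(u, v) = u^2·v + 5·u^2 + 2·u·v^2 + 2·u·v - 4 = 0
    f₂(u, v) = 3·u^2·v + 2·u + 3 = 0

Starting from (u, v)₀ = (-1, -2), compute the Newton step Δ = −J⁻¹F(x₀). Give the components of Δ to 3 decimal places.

(0.192, 0.769)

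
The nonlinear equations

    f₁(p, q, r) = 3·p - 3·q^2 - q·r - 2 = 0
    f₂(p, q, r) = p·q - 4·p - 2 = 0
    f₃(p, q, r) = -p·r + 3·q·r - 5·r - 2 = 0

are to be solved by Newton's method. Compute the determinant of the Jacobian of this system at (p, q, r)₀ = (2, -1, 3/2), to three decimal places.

-304.500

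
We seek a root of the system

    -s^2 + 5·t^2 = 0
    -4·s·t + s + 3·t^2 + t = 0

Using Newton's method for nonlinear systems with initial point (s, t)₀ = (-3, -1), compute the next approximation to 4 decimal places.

(-1.2826, -0.3696)

At (-3, -1): F = (-4.0000, -13.0000).
Jacobian J = [[-2·s, 10·t], [-4·t + 1, -4·s + 6·t + 1]].
At the point, J = [[6.0000, -10.0000], [5.0000, 7.0000]] (det J = 92.0000).
Solving J·Δ = −F gives Δ = (1.7174, 0.6304).
Then the next iterate is (s, t)₁ = (-1.2826, -0.3696).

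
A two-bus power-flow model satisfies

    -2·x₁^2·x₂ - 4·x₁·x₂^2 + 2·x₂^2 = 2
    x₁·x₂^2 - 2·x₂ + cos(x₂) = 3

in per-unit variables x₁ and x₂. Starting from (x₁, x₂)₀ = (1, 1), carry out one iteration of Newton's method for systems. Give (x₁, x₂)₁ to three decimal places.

At (1, 1): F = (-6.000, -3.45970).
Jacobian J = [[-4·x₁·x₂ - 4·x₂^2, -2·x₁^2 - 8·x₁·x₂ + 4·x₂], [x₂^2, 2·x₁·x₂ - sin(x₂) - 2]].
At the point, J = [[-8.000, -6.000], [1.000, -0.84147]] (det J = 12.73177).
Solving J·Δ = −F gives Δ = (1.234, -2.645).
Then the next iterate is (x₁, x₂)₁ = (2.234, -1.645).

(2.234, -1.645)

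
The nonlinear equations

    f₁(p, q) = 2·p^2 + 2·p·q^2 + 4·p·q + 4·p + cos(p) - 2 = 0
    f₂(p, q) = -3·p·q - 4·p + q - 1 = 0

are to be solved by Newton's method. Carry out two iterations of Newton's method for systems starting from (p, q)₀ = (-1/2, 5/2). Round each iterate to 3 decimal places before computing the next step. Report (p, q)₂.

(0.191, 2.633)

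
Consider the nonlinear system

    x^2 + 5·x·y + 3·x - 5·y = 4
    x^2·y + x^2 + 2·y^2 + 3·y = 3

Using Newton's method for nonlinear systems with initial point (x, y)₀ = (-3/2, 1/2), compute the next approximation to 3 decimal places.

At (-3/2, 1/2): F = (-12.500, 2.375).
Jacobian J = [[2·x + 5·y + 3, 5·x - 5], [2·x·y + 2·x, x^2 + 4·y + 3]].
At the point, J = [[2.500, -12.500], [-4.500, 7.250]] (det J = -38.125).
Solving J·Δ = −F gives Δ = (-1.598, -1.320).
Then the next iterate is (x, y)₁ = (-3.098, -0.820).

(-3.098, -0.820)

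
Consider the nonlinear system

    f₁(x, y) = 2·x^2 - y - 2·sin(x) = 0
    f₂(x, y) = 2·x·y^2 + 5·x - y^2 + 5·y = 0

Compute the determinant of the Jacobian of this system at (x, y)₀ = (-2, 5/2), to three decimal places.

160.854

J = [[4·x - 2·cos(x), -1], [2·y^2 + 5, 4·x·y - 2·y + 5]].
At the point, J = [[-7.16771, -1.000], [17.500, -20.000]].
det J = 160.854.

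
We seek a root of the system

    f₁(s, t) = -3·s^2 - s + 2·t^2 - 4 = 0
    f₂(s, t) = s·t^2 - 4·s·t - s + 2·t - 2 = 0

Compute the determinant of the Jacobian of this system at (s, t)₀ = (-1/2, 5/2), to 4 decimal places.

J = [[-6·s - 1, 4·t], [t^2 - 4·t - 1, 2·s·t - 4·s + 2]].
At the point, J = [[2.0000, 10.0000], [-4.7500, 1.5000]].
det J = 50.5000.

50.5000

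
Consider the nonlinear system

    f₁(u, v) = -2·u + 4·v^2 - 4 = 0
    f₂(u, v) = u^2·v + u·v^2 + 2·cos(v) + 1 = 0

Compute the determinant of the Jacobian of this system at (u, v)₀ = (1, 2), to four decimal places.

J = [[-2, 8·v], [2·u·v + v^2, u^2 + 2·u·v - 2·sin(v)]].
At the point, J = [[-2.0000, 16.0000], [8.0000, 3.181405]].
det J = -134.3628.

-134.3628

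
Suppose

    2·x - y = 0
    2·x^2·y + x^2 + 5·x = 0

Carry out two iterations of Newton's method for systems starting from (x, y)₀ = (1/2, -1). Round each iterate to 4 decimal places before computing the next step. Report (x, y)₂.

(-0.0009, -0.0018)

At (1/2, -1): F = (2.0000, 2.2500).
Jacobian J = [[2, -1], [4·x·y + 2·x + 5, 2·x^2]].
At the point, J = [[2.0000, -1.0000], [4.0000, 0.5000]] (det J = 5.0000).
Solving J·Δ = −F gives Δ = (-0.6500, 0.7000).
Then the next iterate is (x, y)₁ = (-0.1500, -0.3000).
Round to (-0.1500, -0.3000) and repeat: F = (0.0000, -0.7410), J = [[2.0000, -1.0000], [4.8800, 0.0450]].
Δ = (0.1491, 0.2982), so (x, y)₂ = (-0.0009, -0.0018).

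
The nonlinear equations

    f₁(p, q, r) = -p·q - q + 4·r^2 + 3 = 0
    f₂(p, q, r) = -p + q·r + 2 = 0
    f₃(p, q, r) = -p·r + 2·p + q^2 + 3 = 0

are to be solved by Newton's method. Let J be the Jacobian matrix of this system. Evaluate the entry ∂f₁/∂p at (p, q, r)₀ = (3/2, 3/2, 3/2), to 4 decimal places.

-1.5000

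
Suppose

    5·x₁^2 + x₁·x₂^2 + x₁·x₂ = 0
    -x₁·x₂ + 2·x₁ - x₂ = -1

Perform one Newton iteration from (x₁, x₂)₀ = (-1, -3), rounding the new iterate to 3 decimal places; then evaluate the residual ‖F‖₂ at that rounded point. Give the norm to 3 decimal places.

At (-1, -3): F = (-1.000, -1.000).
Jacobian J = [[10·x₁ + x₂^2 + x₂, 2·x₁·x₂ + x₁], [-x₂ + 2, -x₁ - 1]].
At the point, J = [[-4.000, 5.000], [5.000, 0.000]] (det J = -25.000).
Solving J·Δ = −F gives Δ = (0.200, 0.360).
Then the next iterate is (x₁, x₂)₁ = (-0.800, -2.640).
Re-evaluating at (-0.800, -2.640): F = (-0.26368, -0.072), so ‖F‖₂ = 0.273.

0.273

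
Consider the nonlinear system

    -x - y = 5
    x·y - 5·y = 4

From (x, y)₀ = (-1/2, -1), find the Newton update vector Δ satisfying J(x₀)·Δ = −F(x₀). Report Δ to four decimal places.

(-4.6111, 1.1111)

At (-1/2, -1): F = (-3.5000, 1.5000).
Jacobian J = [[-1, -1], [y, x - 5]].
At the point, J = [[-1.0000, -1.0000], [-1.0000, -5.5000]] (det J = 4.5000).
Solving J·Δ = −F gives Δ = (-4.6111, 1.1111).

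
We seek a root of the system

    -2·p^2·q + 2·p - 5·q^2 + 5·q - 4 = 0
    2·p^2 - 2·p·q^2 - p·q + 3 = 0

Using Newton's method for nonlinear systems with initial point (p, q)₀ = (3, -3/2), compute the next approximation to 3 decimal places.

At (3, -3/2): F = (10.250, 12.000).
Jacobian J = [[-4·p·q + 2, -2·p^2 - 10·q + 5], [4·p - 2·q^2 - q, -4·p·q - p]].
At the point, J = [[20.000, 2.000], [9.000, 15.000]] (det J = 282.000).
Solving J·Δ = −F gives Δ = (-0.460, -0.524).
Then the next iterate is (p, q)₁ = (2.540, -2.024).

(2.540, -2.024)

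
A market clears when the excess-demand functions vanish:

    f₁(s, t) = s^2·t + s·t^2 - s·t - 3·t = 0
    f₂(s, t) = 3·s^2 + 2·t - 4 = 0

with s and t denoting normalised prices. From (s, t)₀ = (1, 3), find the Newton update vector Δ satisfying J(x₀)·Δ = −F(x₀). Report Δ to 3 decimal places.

At (1, 3): F = (0.000, 5.000).
Jacobian J = [[2·s·t + t^2 - t, s^2 + 2·s·t - s - 3], [6·s, 2]].
At the point, J = [[12.000, 3.000], [6.000, 2.000]] (det J = 6.000).
Solving J·Δ = −F gives Δ = (2.500, -10.000).

(2.500, -10.000)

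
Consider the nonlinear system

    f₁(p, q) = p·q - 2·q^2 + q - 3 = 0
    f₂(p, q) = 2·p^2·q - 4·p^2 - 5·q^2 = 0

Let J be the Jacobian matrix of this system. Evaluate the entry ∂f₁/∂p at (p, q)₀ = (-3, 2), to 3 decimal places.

∂f₁/∂p = q.
At (-3, 2) this is 2.000.

2.000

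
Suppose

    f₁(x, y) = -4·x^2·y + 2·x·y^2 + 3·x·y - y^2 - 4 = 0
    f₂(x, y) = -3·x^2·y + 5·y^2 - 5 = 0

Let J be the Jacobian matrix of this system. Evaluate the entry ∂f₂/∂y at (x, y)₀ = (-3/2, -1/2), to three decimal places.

∂f₂/∂y = -3·x^2 + 10·y.
At (-3/2, -1/2) this is -11.750.

-11.750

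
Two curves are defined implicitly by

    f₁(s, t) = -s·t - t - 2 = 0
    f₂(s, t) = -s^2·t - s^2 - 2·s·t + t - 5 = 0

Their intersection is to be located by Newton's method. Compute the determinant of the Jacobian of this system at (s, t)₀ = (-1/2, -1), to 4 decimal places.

J = [[-t, -s - 1], [-2·s·t - 2·s - 2·t, -s^2 - 2·s + 1]].
At the point, J = [[1.0000, -0.5000], [2.0000, 1.7500]].
det J = 2.7500.

2.7500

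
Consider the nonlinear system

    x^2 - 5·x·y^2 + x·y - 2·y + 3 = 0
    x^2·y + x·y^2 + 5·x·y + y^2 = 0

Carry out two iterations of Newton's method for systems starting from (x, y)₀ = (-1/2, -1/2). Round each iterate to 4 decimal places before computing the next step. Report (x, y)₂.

(-6.0345, 2.3191)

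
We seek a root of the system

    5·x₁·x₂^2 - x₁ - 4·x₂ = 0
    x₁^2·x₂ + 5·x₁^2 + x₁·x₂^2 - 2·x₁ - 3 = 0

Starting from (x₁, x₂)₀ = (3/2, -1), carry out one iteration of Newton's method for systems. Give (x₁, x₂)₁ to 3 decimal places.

At (3/2, -1): F = (10.000, 4.500).
Jacobian J = [[5·x₂^2 - 1, 10·x₁·x₂ - 4], [2·x₁·x₂ + 10·x₁ + x₂^2 - 2, x₁^2 + 2·x₁·x₂]].
At the point, J = [[4.000, -19.000], [11.000, -0.750]] (det J = 206.000).
Solving J·Δ = −F gives Δ = (-0.379, 0.447).
Then the next iterate is (x₁, x₂)₁ = (1.121, -0.553).

(1.121, -0.553)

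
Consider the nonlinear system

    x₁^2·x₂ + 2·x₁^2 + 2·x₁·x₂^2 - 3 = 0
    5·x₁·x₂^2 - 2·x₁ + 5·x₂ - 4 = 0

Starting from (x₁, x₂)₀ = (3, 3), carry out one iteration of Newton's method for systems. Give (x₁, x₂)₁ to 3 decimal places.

At (3, 3): F = (96.000, 140.000).
Jacobian J = [[2·x₁·x₂ + 4·x₁ + 2·x₂^2, x₁^2 + 4·x₁·x₂], [5·x₂^2 - 2, 10·x₁·x₂ + 5]].
At the point, J = [[48.000, 45.000], [43.000, 95.000]] (det J = 2625.000).
Solving J·Δ = −F gives Δ = (-1.074, -0.987).
Then the next iterate is (x₁, x₂)₁ = (1.926, 2.013).

(1.926, 2.013)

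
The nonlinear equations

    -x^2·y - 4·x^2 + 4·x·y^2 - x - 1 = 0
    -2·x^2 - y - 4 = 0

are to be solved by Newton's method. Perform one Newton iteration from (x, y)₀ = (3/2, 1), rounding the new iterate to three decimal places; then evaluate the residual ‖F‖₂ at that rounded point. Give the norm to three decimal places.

4.201

At (3/2, 1): F = (-7.750, -9.500).
Jacobian J = [[-2·x·y - 8·x + 4·y^2 - 1, -x^2 + 8·x·y], [-4·x, -1]].
At the point, J = [[-12.000, 9.750], [-6.000, -1.000]] (det J = 70.500).
Solving J·Δ = −F gives Δ = (-1.424, -0.957).
Then the next iterate is (x, y)₁ = (0.076, 0.043).
Re-evaluating at (0.076, 0.043): F = (-1.09879, -4.05455), so ‖F‖₂ = 4.201.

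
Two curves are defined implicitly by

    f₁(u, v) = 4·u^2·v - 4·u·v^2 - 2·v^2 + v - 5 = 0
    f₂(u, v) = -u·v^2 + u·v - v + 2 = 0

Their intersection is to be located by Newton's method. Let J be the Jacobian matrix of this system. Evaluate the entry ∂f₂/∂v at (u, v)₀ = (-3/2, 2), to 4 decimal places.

3.5000

∂f₂/∂v = -2·u·v + u - 1.
At (-3/2, 2) this is 3.5000.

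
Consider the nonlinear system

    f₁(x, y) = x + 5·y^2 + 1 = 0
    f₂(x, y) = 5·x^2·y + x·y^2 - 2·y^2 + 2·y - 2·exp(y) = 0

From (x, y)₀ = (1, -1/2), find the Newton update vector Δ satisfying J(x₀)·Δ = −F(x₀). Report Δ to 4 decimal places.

(-0.1626, 0.6175)

At (1, -1/2): F = (3.2500, -4.963061).
Jacobian J = [[1, 10·y], [10·x·y + y^2, 5·x^2 + 2·x·y - 4·y - 2·exp(y) + 2]].
At the point, J = [[1.0000, -5.0000], [-4.7500, 6.786939]] (det J = -16.963061).
Solving J·Δ = −F gives Δ = (-0.1626, 0.6175).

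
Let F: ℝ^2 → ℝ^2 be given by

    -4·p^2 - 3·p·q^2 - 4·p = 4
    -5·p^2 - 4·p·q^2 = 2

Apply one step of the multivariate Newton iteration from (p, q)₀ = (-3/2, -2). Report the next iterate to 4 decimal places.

At (-3/2, -2): F = (11.0000, 10.7500).
Jacobian J = [[-8·p - 3·q^2 - 4, -6·p·q], [-10·p - 4·q^2, -8·p·q]].
At the point, J = [[-4.0000, -18.0000], [-1.0000, -24.0000]] (det J = 78.0000).
Solving J·Δ = −F gives Δ = (0.9038, 0.4103).
Then the next iterate is (p, q)₁ = (-0.5962, -1.5897).

(-0.5962, -1.5897)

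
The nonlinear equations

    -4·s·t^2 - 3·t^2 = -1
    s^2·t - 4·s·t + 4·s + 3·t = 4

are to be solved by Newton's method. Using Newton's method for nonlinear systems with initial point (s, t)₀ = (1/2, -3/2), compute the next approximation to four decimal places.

(0.8266, -0.6207)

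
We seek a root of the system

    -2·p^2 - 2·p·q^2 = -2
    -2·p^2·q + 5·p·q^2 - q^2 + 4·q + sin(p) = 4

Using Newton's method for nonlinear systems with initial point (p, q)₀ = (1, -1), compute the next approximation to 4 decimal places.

(8.6967, 11.0450)

At (1, -1): F = (-2.0000, -1.158529).
Jacobian J = [[-4·p - 2·q^2, -4·p·q], [-4·p·q + 5·q^2 + cos(p), -2·p^2 + 10·p·q - 2·q + 4]].
At the point, J = [[-6.0000, 4.0000], [9.540302, -6.0000]] (det J = -2.161209).
Solving J·Δ = −F gives Δ = (7.6967, 12.0450).
Then the next iterate is (p, q)₁ = (8.6967, 11.0450).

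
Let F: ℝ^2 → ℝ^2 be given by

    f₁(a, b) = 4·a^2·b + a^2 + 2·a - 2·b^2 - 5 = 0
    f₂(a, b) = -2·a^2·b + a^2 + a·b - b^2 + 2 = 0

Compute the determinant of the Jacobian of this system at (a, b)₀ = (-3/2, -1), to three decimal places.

J = [[8·a·b + 2·a + 2, 4·a^2 - 4·b], [-4·a·b + 2·a + b, -2·a^2 + a - 2·b]].
At the point, J = [[11.000, 13.000], [-10.000, -4.000]].
det J = 86.000.

86.000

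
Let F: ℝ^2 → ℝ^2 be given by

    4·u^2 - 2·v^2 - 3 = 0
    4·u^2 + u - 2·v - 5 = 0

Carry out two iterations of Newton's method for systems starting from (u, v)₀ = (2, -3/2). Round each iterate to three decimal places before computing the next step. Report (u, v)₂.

(0.928, -0.421)

At (2, -3/2): F = (8.500, 16.000).
Jacobian J = [[8·u, -4·v], [8·u + 1, -2]].
At the point, J = [[16.000, 6.000], [17.000, -2.000]] (det J = -134.000).
Solving J·Δ = −F gives Δ = (-0.843, 0.832).
Then the next iterate is (u, v)₁ = (1.157, -0.668).
Round to (1.157, -0.668) and repeat: F = (1.46215, 2.84760), J = [[9.256, 2.672], [10.256, -2.000]].
Δ = (-0.229, 0.247), so (u, v)₂ = (0.928, -0.421).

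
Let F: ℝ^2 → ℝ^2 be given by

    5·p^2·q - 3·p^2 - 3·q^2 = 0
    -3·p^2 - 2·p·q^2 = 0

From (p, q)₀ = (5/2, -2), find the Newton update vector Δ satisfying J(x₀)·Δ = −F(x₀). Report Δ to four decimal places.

(-0.6194, 1.2252)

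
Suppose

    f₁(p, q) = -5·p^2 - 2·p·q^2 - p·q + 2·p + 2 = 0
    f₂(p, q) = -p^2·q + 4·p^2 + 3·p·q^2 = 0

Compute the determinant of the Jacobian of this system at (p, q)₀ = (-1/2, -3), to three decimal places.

J = [[-10·p - 2·q^2 - q + 2, -4·p·q - p], [-2·p·q + 8·p + 3·q^2, -p^2 + 6·p·q]].
At the point, J = [[-8.000, -5.500], [20.000, 8.750]].
det J = 40.000.

40.000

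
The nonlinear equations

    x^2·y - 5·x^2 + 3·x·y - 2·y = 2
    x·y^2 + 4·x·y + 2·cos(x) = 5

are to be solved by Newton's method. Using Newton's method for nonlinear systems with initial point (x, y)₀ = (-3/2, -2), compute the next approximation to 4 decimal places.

(-0.9307, -1.1083)

At (-3/2, -2): F = (-4.7500, 1.141474).
Jacobian J = [[2·x·y - 10·x + 3·y, x^2 + 3·x - 2], [y^2 + 4·y - 2·sin(x), 2·x·y + 4·x]].
At the point, J = [[15.0000, -4.2500], [-2.005010, 0.0000]] (det J = -8.521293).
Solving J·Δ = −F gives Δ = (0.5693, 0.8917).
Then the next iterate is (x, y)₁ = (-0.9307, -1.1083).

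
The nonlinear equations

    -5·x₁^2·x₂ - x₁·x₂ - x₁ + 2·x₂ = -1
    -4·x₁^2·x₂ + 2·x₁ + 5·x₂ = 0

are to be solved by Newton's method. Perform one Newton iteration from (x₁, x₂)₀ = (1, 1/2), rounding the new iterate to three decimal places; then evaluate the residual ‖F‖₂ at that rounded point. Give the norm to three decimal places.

At (1, 1/2): F = (-2.000, 2.500).
Jacobian J = [[-10·x₁·x₂ - x₂ - 1, -5·x₁^2 - x₁ + 2], [-8·x₁·x₂ + 2, -4·x₁^2 + 5]].
At the point, J = [[-6.500, -4.000], [-2.000, 1.000]] (det J = -14.500).
Solving J·Δ = −F gives Δ = (0.552, -1.397).
Then the next iterate is (x₁, x₂)₁ = (1.552, -0.897).
Re-evaluating at (1.552, -0.897): F = (9.84918, 7.26143), so ‖F‖₂ = 12.237.

12.237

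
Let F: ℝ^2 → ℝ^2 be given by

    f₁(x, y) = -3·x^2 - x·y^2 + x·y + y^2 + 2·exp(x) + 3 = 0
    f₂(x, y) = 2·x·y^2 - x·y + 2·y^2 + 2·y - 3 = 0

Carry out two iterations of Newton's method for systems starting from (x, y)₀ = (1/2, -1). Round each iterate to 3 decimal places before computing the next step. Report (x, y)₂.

(2.563, 0.694)

At (1/2, -1): F = (5.54744, -1.500).
Jacobian J = [[-6·x - y^2 + y + 2·exp(x), -2·x·y + x + 2·y], [2·y^2 - y, 4·x·y - x + 4·y + 2]].
At the point, J = [[-1.70256, -0.500], [3.000, -4.500]] (det J = 9.16151).
Solving J·Δ = −F gives Δ = (2.807, 1.538).
Then the next iterate is (x, y)₁ = (3.307, 0.538).
Round to (3.307, 0.538) and repeat: F = (25.90886, -1.20990), J = [[35.01274, 0.82467], [0.04089, 7.96166]].
Δ = (-0.744, 0.156), so (x, y)₂ = (2.563, 0.694).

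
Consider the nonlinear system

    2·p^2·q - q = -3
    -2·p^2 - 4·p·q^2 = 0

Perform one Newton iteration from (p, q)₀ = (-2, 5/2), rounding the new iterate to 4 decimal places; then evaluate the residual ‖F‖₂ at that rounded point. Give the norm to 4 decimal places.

At (-2, 5/2): F = (20.5000, 42.0000).
Jacobian J = [[4·p·q, 2·p^2 - 1], [-4·p - 4·q^2, -8·p·q]].
At the point, J = [[-20.0000, 7.0000], [-17.0000, 40.0000]] (det J = -681.0000).
Solving J·Δ = −F gives Δ = (0.7724, -0.7217).
Then the next iterate is (p, q)₁ = (-1.2276, 1.7783).
Re-evaluating at (-1.2276, 1.7783): F = (6.581502, 12.514404), so ‖F‖₂ = 14.1395.

14.1395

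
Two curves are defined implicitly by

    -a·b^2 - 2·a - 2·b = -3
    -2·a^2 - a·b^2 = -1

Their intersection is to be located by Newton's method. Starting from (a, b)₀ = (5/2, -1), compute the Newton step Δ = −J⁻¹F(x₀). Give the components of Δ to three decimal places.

At (5/2, -1): F = (-2.500, -14.000).
Jacobian J = [[-b^2 - 2, -2·a·b - 2], [-4·a - b^2, -2·a·b]].
At the point, J = [[-3.000, 3.000], [-11.000, 5.000]] (det J = 18.000).
Solving J·Δ = −F gives Δ = (-1.639, -0.806).

(-1.639, -0.806)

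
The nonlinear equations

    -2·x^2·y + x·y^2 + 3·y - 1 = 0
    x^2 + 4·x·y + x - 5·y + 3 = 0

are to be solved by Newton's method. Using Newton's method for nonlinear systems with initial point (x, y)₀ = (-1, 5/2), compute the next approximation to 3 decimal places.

At (-1, 5/2): F = (-4.750, -19.500).
Jacobian J = [[-4·x·y + y^2, -2·x^2 + 2·x·y + 3], [2·x + 4·y + 1, 4·x - 5]].
At the point, J = [[16.250, -4.000], [9.000, -9.000]] (det J = -110.250).
Solving J·Δ = −F gives Δ = (-0.320, -2.486).
Then the next iterate is (x, y)₁ = (-1.320, 0.014).

(-1.320, 0.014)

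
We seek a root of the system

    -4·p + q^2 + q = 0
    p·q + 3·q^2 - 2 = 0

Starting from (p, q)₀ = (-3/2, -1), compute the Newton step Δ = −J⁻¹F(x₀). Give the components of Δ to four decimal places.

(1.4655, 0.1379)

At (-3/2, -1): F = (6.0000, 2.5000).
Jacobian J = [[-4, 2·q + 1], [q, p + 6·q]].
At the point, J = [[-4.0000, -1.0000], [-1.0000, -7.5000]] (det J = 29.0000).
Solving J·Δ = −F gives Δ = (1.4655, 0.1379).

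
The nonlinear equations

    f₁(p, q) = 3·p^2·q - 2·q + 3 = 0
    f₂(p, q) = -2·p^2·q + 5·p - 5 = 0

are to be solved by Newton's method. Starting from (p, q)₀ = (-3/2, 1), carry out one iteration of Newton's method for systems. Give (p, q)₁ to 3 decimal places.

(2.404, 6.766)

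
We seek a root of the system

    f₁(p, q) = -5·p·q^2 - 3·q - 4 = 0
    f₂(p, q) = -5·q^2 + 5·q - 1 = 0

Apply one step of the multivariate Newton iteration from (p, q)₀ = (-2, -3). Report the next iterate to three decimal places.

At (-2, -3): F = (95.000, -61.000).
Jacobian J = [[-5·q^2, -10·p·q - 3], [0, -10·q + 5]].
At the point, J = [[-45.000, -63.000], [0.000, 35.000]] (det J = -1575.000).
Solving J·Δ = −F gives Δ = (-0.329, 1.743).
Then the next iterate is (p, q)₁ = (-2.329, -1.257).

(-2.329, -1.257)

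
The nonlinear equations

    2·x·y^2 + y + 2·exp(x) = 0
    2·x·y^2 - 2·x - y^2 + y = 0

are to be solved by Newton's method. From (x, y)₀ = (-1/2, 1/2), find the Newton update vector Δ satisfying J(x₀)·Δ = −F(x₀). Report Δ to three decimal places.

(-0.854, 2.281)

At (-1/2, 1/2): F = (1.46306, 1.000).
Jacobian J = [[2·y^2 + 2·exp(x), 4·x·y + 1], [2·y^2 - 2, 4·x·y - 2·y + 1]].
At the point, J = [[1.71306, 0.000], [-1.500, -1.000]] (det J = -1.71306).
Solving J·Δ = −F gives Δ = (-0.854, 2.281).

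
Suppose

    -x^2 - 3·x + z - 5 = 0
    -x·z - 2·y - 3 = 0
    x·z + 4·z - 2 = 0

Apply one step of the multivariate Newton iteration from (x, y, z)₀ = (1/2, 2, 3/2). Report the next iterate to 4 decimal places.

(-0.9551, -0.6410, 0.9295)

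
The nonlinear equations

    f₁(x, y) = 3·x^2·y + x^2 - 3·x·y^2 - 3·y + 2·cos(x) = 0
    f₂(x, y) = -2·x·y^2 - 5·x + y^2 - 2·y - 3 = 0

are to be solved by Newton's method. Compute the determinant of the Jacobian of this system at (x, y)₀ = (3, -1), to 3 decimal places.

J = [[6·x·y + 2·x - 3·y^2 - 2·sin(x), 3·x^2 - 6·x·y - 3], [-2·y^2 - 5, -4·x·y + 2·y - 2]].
At the point, J = [[-15.28224, 42.000], [-7.000, 8.000]].
det J = 171.742.

171.742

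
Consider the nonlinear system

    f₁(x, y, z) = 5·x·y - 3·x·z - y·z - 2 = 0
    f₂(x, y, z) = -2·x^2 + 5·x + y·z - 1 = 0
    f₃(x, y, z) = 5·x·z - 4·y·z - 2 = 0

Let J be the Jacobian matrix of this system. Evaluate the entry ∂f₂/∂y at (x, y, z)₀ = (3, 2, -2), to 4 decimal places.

∂f₂/∂y = z.
At (3, 2, -2) this is -2.0000.

-2.0000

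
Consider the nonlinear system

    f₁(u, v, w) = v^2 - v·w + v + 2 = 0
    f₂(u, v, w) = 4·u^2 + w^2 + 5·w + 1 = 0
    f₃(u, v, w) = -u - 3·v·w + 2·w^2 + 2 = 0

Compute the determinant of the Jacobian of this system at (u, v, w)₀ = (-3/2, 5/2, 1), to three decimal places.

J = [[0, 2·v - w + 1, -v], [8·u, 0, 2·w + 5], [-1, -3·w, -3·v + 4·w]].
At the point, J = [[0.000, 5.000, -2.500], [-12.000, 0.000, 7.000], [-1.000, -3.000, -3.500]].
det J = -335.000.

-335.000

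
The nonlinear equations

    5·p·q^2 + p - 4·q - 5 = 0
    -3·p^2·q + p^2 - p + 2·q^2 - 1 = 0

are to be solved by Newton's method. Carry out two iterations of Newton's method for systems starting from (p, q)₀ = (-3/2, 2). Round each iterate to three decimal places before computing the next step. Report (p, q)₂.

At (-3/2, 2): F = (-44.500, -2.750).
Jacobian J = [[5·q^2 + 1, 10·p·q - 4], [-6·p·q + 2·p - 1, -3·p^2 + 4·q]].
At the point, J = [[21.000, -34.000], [14.000, 1.250]] (det J = 502.250).
Solving J·Δ = −F gives Δ = (0.297, -1.125).
Then the next iterate is (p, q)₁ = (-1.203, 0.875).
Round to (-1.203, 0.875) and repeat: F = (-14.30823, -0.61746), J = [[4.82812, -14.52625], [2.90975, -0.84163]].
Δ = (-0.080, -1.012), so (p, q)₂ = (-1.283, -0.137).

(-1.283, -0.137)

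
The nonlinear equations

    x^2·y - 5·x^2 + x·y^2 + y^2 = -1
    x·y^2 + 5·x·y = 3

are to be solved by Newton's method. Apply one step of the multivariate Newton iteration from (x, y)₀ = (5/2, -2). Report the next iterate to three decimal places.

(0.795, 1.109)

At (5/2, -2): F = (-28.750, -18.000).
Jacobian J = [[2·x·y - 10·x + y^2, x^2 + 2·x·y + 2·y], [y^2 + 5·y, 2·x·y + 5·x]].
At the point, J = [[-31.000, -7.750], [-6.000, 2.500]] (det J = -124.000).
Solving J·Δ = −F gives Δ = (-1.705, 3.109).
Then the next iterate is (x, y)₁ = (0.795, 1.109).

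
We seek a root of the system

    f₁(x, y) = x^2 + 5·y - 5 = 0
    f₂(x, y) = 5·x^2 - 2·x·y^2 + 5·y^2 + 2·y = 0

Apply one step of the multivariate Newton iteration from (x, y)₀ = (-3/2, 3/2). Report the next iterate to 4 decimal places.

At (-3/2, 3/2): F = (4.7500, 32.2500).
Jacobian J = [[2·x, 5], [10·x - 2·y^2, -4·x·y + 10·y + 2]].
At the point, J = [[-3.0000, 5.0000], [-19.5000, 26.0000]] (det J = 19.5000).
Solving J·Δ = −F gives Δ = (1.9359, 0.2115).
Then the next iterate is (x, y)₁ = (0.4359, 1.7115).

(0.4359, 1.7115)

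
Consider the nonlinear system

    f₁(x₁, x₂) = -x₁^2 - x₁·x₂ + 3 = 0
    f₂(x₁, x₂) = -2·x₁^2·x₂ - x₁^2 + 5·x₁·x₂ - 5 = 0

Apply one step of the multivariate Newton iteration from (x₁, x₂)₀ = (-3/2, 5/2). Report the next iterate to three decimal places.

(-1.464, -0.512)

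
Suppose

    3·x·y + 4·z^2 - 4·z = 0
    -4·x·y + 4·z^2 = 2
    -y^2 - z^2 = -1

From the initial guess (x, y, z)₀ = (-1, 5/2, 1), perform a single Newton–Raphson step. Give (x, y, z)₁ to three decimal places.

At (-1, 5/2, 1): F = (-7.500, 12.000, -6.250).
Jacobian J = [[3·y, 3·x, 8·z - 4], [-4·y, -4·x, 8·z], [0, -2·y, -2·z]].
At the point, J = [[7.500, -3.000, 4.000], [-10.000, 4.000, 8.000], [0.000, -5.000, -2.000]] (det J = 500.000).
Solving J·Δ = −F gives Δ = (0.604, -1.190, -0.150).
Then the next iterate is (x, y, z)₁ = (-0.396, 1.310, 0.850).

(-0.396, 1.310, 0.850)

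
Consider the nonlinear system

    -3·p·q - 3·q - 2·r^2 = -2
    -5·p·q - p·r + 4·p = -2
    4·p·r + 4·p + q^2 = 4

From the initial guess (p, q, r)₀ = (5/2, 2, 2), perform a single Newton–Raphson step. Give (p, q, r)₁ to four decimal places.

At (5/2, 2, 2): F = (-27.0000, -18.0000, 30.0000).
Jacobian J = [[-3·q, -3·p - 3, -4·r], [-5·q - r + 4, -5·p, -p], [4·r + 4, 2·q, 4·p]].
At the point, J = [[-6.0000, -10.5000, -8.0000], [-8.0000, -12.5000, -2.5000], [12.0000, 4.0000, 10.0000]] (det J = -779.0000).
Solving J·Δ = −F gives Δ = (-0.5411, -0.6778, -2.0796).
Then the next iterate is (p, q, r)₁ = (1.9589, 1.3222, -0.0796).

(1.9589, 1.3222, -0.0796)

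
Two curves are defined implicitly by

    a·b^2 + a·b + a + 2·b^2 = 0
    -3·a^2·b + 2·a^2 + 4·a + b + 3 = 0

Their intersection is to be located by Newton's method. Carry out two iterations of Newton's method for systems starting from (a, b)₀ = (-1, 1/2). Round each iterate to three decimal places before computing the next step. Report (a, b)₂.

At (-1, 1/2): F = (-1.250, 0.000).
Jacobian J = [[b^2 + b + 1, 2·a·b + a + 4·b], [-6·a·b + 4·a + 4, -3·a^2 + 1]].
At the point, J = [[1.750, 0.000], [3.000, -2.000]] (det J = -3.500).
Solving J·Δ = −F gives Δ = (0.714, 1.071).
Then the next iterate is (a, b)₁ = (-0.286, 1.571).
Round to (-0.286, 1.571) and repeat: F = (3.49492, 3.20509), J = [[5.03904, 5.09939], [5.55184, 0.75461]].
Δ = (-0.559, -0.133), so (a, b)₂ = (-0.845, 1.438).

(-0.845, 1.438)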